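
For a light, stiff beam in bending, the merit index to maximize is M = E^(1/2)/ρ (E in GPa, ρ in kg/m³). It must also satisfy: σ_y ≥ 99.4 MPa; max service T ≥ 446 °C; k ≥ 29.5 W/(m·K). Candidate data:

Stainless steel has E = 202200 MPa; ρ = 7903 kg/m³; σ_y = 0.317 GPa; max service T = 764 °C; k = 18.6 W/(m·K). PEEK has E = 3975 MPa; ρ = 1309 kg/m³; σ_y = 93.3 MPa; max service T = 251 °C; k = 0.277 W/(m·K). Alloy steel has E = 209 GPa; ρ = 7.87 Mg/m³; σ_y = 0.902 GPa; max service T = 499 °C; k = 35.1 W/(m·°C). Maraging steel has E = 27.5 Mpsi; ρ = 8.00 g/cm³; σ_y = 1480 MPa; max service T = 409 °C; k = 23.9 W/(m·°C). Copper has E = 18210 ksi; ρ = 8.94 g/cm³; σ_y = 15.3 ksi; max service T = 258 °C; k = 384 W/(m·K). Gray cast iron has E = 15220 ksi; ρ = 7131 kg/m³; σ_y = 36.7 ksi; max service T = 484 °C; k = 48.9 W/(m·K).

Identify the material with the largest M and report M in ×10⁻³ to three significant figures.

Screen on constraints: σ_y ≥ 99.4 MPa; max service T ≥ 446 °C; k ≥ 29.5 W/(m·K). Survivors: alloy steel, gray cast iron.
Putting every candidate on a common basis:
  alloy steel: E = 209.0 GPa, ρ = 7870 kg/m³
  gray cast iron: E = 104.9 GPa, ρ = 7131 kg/m³
  alloy steel: M = 1.84×10⁻³
  gray cast iron: M = 1.44×10⁻³
Alloy steel ranks first.

alloy steel, M = 1.84×10⁻³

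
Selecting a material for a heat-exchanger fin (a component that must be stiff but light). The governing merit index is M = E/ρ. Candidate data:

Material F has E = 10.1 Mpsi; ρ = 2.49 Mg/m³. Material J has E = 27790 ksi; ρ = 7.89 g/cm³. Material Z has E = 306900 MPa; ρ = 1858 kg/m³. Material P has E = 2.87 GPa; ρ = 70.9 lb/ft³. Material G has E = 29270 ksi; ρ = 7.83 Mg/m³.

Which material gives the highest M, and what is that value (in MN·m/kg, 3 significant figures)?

material Z, M = 165 MN·m/kg

After converting to SI:
  material F: E = 69.64 GPa, ρ = 2490 kg/m³
  material J: E = 191.6 GPa, ρ = 7890 kg/m³
  material Z: E = 306.9 GPa, ρ = 1858 kg/m³
  material P: E = 2.870 GPa, ρ = 1136 kg/m³
  material G: E = 201.8 GPa, ρ = 7830 kg/m³
  material Z: M = 165 MN·m/kg
  material F: M = 28.0 MN·m/kg
  material G: M = 25.8 MN·m/kg
  material J: M = 24.3 MN·m/kg
  material P: M = 2.53 MN·m/kg
Highest index: material Z.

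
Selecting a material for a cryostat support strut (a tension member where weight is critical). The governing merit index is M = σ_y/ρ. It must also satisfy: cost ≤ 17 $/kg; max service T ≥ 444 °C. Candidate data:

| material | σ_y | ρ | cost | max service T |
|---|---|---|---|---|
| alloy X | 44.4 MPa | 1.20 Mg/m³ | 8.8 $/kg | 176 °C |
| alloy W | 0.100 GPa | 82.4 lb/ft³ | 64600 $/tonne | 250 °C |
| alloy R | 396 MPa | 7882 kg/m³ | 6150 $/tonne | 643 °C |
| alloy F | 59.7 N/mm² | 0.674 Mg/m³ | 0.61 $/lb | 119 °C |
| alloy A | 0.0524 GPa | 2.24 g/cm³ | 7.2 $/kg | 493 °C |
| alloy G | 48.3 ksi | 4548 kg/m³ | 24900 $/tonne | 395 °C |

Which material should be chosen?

Screen on constraints: cost ≤ 17 $/kg; max service T ≥ 444 °C. Survivors: alloy R, alloy A.
Putting every candidate on a common basis:
  alloy R: σ_y = 396.0 MPa, ρ = 7882 kg/m³
  alloy A: σ_y = 52.40 MPa, ρ = 2240 kg/m³
  alloy R: M = 50.2 kN·m/kg
  alloy A: M = 23.4 kN·m/kg
The maximum is for alloy R.

alloy R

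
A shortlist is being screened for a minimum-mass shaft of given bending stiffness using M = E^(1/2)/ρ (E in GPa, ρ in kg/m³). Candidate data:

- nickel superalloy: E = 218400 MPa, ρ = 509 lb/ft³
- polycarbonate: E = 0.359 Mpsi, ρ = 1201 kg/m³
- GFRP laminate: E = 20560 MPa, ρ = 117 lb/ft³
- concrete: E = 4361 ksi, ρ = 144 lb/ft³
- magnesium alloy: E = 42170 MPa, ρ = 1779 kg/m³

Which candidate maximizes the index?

In SI units:
  nickel superalloy: E = 218.4 GPa, ρ = 8153 kg/m³
  polycarbonate: E = 2.475 GPa, ρ = 1201 kg/m³
  GFRP laminate: E = 20.56 GPa, ρ = 1874 kg/m³
  concrete: E = 30.07 GPa, ρ = 2307 kg/m³
  magnesium alloy: E = 42.17 GPa, ρ = 1779 kg/m³
  magnesium alloy: M = 3.65×10⁻³
  GFRP laminate: M = 2.42×10⁻³
  concrete: M = 2.38×10⁻³
  nickel superalloy: M = 1.81×10⁻³
  polycarbonate: M = 1.31×10⁻³
Highest index: magnesium alloy.

magnesium alloy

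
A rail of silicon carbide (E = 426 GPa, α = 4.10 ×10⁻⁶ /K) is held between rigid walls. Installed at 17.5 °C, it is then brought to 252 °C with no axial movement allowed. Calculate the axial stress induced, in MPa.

ΔT = 234.5 K. Constrained thermal stress σ = E·α·ΔT = 426.0×10³ MPa × 4.10×10⁻⁶ × 234.5 = 410 MPa (compressive).

410 MPa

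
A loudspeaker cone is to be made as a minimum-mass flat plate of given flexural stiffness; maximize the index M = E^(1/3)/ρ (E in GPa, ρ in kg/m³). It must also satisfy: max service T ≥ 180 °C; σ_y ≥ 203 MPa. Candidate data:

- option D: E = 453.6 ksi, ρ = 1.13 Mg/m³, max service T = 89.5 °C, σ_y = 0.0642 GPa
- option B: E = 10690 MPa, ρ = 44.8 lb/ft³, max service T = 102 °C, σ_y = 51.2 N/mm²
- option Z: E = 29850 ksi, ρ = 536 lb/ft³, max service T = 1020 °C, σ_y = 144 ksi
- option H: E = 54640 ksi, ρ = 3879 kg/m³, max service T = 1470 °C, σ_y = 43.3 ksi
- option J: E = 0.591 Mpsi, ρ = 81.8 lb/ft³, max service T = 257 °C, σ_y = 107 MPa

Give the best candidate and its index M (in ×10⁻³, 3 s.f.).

Screen on constraints: max service T ≥ 180 °C; σ_y ≥ 203 MPa. Survivors: option Z, option H.
Putting every candidate on a common basis:
  option Z: E = 205.8 GPa, ρ = 8586 kg/m³
  option H: E = 376.7 GPa, ρ = 3879 kg/m³
  option H: M = 1.86×10⁻³
  option Z: M = 0.688×10⁻³
The maximum is for option H.

option H, M = 1.86×10⁻³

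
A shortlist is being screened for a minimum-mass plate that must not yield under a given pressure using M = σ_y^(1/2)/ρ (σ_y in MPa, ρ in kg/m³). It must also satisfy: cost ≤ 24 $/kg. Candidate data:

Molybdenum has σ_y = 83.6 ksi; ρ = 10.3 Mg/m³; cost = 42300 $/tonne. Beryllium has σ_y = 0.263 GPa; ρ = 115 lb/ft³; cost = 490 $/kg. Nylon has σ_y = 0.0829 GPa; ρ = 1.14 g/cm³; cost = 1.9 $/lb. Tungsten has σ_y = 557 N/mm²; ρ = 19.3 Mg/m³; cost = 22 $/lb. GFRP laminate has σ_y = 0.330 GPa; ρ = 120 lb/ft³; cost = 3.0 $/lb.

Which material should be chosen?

GFRP laminate

Screen on constraints: cost ≤ 24 $/kg. Survivors: nylon, GFRP laminate.
Putting every candidate on a common basis:
  nylon: σ_y = 82.90 MPa, ρ = 1140 kg/m³
  GFRP laminate: σ_y = 330.0 MPa, ρ = 1922 kg/m³
  GFRP laminate: M = 9.45×10⁻³
  nylon: M = 7.99×10⁻³
The maximum is for GFRP laminate.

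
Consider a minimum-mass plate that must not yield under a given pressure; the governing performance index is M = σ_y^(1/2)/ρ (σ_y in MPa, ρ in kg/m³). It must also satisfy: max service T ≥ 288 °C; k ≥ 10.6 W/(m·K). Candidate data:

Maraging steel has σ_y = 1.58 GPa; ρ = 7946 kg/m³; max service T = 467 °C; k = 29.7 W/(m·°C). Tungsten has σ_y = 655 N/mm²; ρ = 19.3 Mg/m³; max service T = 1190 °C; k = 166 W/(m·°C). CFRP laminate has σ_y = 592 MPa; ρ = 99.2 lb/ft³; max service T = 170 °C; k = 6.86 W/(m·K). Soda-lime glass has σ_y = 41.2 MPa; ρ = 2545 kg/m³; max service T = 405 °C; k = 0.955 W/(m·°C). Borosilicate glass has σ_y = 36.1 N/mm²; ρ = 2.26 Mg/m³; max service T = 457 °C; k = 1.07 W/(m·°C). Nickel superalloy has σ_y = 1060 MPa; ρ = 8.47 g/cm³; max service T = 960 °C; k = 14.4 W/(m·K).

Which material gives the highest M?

Screen on constraints: max service T ≥ 288 °C; k ≥ 10.6 W/(m·K). Survivors: maraging steel, tungsten, nickel superalloy.
Putting every candidate on a common basis:
  maraging steel: σ_y = 1580 MPa, ρ = 7946 kg/m³
  tungsten: σ_y = 655.0 MPa, ρ = 19300 kg/m³
  nickel superalloy: σ_y = 1060 MPa, ρ = 8470 kg/m³
  maraging steel: M = 5.00×10⁻³
  nickel superalloy: M = 3.84×10⁻³
  tungsten: M = 1.33×10⁻³
Highest index: maraging steel.

maraging steel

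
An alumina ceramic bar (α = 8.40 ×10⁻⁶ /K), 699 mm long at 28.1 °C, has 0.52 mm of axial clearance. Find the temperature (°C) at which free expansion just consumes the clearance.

117 °C

α·L₀·ΔT = 0.52 mm ⇒ ΔT = 0.52 / (8.40×10⁻⁶ × 699.0) = 88.56 K.
T = 28.1 + 88.56 = 116.7 °C.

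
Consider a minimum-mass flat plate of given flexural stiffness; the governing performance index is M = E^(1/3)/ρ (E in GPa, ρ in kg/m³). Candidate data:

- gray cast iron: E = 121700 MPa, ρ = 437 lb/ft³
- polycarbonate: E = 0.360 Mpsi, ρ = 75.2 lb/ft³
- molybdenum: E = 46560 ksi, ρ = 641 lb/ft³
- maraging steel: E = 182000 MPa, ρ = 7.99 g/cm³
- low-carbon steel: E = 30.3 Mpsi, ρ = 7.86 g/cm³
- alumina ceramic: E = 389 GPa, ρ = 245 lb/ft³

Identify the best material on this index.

Convert each candidate to consistent units, then evaluate M:
  gray cast iron: E = 121.7 GPa, ρ = 7000 kg/m³
  polycarbonate: E = 2.482 GPa, ρ = 1205 kg/m³
  molybdenum: E = 321.0 GPa, ρ = 10270 kg/m³
  maraging steel: E = 182.0 GPa, ρ = 7990 kg/m³
  low-carbon steel: E = 208.9 GPa, ρ = 7860 kg/m³
  alumina ceramic: E = 389.0 GPa, ρ = 3925 kg/m³
  alumina ceramic: M = 1.86×10⁻³
  polycarbonate: M = 1.12×10⁻³
  low-carbon steel: M = 0.755×10⁻³
  maraging steel: M = 0.709×10⁻³
  gray cast iron: M = 0.708×10⁻³
  molybdenum: M = 0.667×10⁻³
Alumina ceramic has the largest M.

alumina ceramic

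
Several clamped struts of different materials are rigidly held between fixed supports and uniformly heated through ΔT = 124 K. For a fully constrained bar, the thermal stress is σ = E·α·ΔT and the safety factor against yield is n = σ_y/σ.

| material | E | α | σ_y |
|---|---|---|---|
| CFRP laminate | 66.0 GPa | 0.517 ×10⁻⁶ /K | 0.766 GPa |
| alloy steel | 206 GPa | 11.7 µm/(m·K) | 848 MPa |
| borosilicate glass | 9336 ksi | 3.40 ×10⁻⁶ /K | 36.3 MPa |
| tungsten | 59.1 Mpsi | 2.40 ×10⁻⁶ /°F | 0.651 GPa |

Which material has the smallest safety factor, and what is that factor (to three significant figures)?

Converting E to GPa, α to ×10⁻⁶/K, σ_y to MPa, then σ and n for each:
  CFRP laminate: E = 66.00, α = 0.517, σ_y = 766.0 → σ = 4.23 MPa, n = 181
  alloy steel: E = 206.0, α = 11.7, σ_y = 848.0 → σ = 299 MPa, n = 2.84
  borosilicate glass: E = 64.37, α = 3.40, σ_y = 36.30 → σ = 27.1 MPa, n = 1.34
  tungsten: E = 407.5, α = 4.32, σ_y = 651.0 → σ = 218 MPa, n = 2.98
Smallest n: borosilicate glass with n = 1.34.

borosilicate glass, n = 1.34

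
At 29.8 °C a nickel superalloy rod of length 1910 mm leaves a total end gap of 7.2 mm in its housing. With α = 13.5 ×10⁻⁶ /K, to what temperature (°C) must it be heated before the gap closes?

α·L₀·ΔT = 7.2 mm ⇒ ΔT = 7.2 / (13.5×10⁻⁶ × 1910.0) = 279.2 K.
T = 29.8 + 279.2 = 309.0 °C.

309 °C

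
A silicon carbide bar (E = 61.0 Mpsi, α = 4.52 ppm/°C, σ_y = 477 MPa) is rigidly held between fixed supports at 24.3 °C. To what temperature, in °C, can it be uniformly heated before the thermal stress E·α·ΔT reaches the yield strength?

275 °C

E = 61.0 Mpsi = 420.6 GPa.
E·α·ΔT = 477.0 MPa ⇒ ΔT = 477.0 / (420.6×10³ × 4.52×10⁻⁶) = 250.9 K.
T = 24.3 + 250.9 = 275.2 °C.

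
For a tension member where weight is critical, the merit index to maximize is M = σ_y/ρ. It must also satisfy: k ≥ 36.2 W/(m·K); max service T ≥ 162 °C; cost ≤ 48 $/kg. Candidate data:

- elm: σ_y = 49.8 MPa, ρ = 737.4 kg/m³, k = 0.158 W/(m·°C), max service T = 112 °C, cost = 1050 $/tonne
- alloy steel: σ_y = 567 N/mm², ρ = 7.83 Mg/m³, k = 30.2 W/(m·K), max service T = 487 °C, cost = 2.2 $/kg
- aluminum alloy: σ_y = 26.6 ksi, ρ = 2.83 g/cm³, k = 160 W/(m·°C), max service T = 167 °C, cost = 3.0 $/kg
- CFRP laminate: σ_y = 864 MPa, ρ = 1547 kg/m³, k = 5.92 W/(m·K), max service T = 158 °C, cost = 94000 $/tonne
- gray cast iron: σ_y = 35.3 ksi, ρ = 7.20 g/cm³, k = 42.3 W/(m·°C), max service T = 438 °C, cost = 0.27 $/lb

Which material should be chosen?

aluminum alloy

Screen on constraints: k ≥ 36.2 W/(m·K); max service T ≥ 162 °C; cost ≤ 48 $/kg. Survivors: aluminum alloy, gray cast iron.
In SI units:
  aluminum alloy: σ_y = 183.4 MPa, ρ = 2830 kg/m³
  gray cast iron: σ_y = 243.4 MPa, ρ = 7200 kg/m³
  aluminum alloy: M = 64.8 kN·m/kg
  gray cast iron: M = 33.8 kN·m/kg
Highest index: aluminum alloy.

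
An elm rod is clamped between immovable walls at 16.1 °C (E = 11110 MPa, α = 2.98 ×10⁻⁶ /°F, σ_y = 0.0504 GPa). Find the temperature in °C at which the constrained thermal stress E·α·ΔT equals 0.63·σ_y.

549 °C

E = 11110 MPa = 11.11 GPa.
α = 2.98×10⁻⁶/°F × 9/5 = 5.36×10⁻⁶/K.
σ_y = 0.0504 GPa = 50.40 MPa.
E·α·ΔT = 31.75 MPa ⇒ ΔT = 31.75 / (11.11×10³ × 5.36×10⁻⁶) = 532.8 K.
T = 16.1 + 532.8 = 548.9 °C.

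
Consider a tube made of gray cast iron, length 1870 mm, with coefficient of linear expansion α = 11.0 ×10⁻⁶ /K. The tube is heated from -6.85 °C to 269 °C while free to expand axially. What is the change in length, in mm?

5.67 mm

ΔT = 269 − (-6.85) = 275.9 K.
ΔL = α·L₀·ΔT = 11.0×10⁻⁶ × 1870 mm × 275.9 K = 5.67 mm.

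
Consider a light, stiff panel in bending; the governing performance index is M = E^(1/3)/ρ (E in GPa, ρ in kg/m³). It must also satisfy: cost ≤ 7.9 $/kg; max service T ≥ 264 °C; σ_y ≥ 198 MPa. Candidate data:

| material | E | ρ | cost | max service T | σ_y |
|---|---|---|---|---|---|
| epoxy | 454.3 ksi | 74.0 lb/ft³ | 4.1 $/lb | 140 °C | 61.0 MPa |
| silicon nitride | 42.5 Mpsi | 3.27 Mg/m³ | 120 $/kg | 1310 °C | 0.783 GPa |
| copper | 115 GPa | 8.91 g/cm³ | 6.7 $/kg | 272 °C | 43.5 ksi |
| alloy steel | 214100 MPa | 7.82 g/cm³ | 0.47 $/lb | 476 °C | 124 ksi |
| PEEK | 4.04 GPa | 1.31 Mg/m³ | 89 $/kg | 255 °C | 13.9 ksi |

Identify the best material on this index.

Screen on constraints: cost ≤ 7.9 $/kg; max service T ≥ 264 °C; σ_y ≥ 198 MPa. Survivors: copper, alloy steel.
In SI units:
  copper: E = 115.0 GPa, ρ = 8910 kg/m³
  alloy steel: E = 214.1 GPa, ρ = 7820 kg/m³
  alloy steel: M = 0.765×10⁻³
  copper: M = 0.546×10⁻³
Highest index: alloy steel.

alloy steel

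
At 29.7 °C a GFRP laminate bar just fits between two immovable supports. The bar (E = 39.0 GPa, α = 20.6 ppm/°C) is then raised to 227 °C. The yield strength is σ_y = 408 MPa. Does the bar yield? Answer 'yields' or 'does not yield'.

does not yield

ΔT = 197.3 K. Constrained thermal stress σ = E·α·ΔT = 39.00×10³ MPa × 20.6×10⁻⁶ × 197.3 = 159 MPa (compressive).
Compare to σ_y = 408 MPa: σ < σ_y, so it does not yield.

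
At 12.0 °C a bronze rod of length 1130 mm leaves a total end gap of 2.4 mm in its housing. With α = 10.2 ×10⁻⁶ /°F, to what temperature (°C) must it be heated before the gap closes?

128 °C

α = 10.2×10⁻⁶/°F × 9/5 = 18.4×10⁻⁶/K.
α·L₀·ΔT = 2.4 mm ⇒ ΔT = 2.4 / (18.4×10⁻⁶ × 1130.0) = 115.7 K.
T = 12.0 + 115.7 = 127.7 °C.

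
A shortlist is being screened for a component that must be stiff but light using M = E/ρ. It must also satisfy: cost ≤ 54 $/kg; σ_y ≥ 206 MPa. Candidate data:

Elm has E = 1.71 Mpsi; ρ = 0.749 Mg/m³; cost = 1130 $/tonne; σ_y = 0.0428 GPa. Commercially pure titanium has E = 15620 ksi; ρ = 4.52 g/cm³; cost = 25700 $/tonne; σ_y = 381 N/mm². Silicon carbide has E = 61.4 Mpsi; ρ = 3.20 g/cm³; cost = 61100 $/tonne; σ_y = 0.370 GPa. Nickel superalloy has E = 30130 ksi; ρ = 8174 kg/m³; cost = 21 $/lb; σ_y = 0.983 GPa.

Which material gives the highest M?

nickel superalloy

Screen on constraints: cost ≤ 54 $/kg; σ_y ≥ 206 MPa. Survivors: commercially pure titanium, nickel superalloy.
Putting every candidate on a common basis:
  commercially pure titanium: E = 107.7 GPa, ρ = 4520 kg/m³
  nickel superalloy: E = 207.7 GPa, ρ = 8174 kg/m³
  nickel superalloy: M = 25.4 MN·m/kg
  commercially pure titanium: M = 23.8 MN·m/kg
The maximum is for nickel superalloy.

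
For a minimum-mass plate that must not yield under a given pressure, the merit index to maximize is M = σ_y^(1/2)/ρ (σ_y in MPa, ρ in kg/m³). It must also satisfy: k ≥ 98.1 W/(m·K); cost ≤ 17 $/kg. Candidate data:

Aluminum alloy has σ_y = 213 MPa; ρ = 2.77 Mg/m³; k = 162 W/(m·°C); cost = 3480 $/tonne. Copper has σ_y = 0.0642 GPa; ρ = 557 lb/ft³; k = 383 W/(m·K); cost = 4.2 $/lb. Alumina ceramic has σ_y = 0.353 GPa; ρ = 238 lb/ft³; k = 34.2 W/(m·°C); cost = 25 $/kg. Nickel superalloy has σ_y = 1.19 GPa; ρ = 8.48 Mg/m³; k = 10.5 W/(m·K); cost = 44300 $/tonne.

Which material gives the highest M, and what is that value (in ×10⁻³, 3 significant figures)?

aluminum alloy, M = 5.27×10⁻³

Screen on constraints: k ≥ 98.1 W/(m·K); cost ≤ 17 $/kg. Survivors: aluminum alloy, copper.
Putting every candidate on a common basis:
  aluminum alloy: σ_y = 213.0 MPa, ρ = 2770 kg/m³
  copper: σ_y = 64.20 MPa, ρ = 8922 kg/m³
  aluminum alloy: M = 5.27×10⁻³
  copper: M = 0.898×10⁻³
The maximum is for aluminum alloy.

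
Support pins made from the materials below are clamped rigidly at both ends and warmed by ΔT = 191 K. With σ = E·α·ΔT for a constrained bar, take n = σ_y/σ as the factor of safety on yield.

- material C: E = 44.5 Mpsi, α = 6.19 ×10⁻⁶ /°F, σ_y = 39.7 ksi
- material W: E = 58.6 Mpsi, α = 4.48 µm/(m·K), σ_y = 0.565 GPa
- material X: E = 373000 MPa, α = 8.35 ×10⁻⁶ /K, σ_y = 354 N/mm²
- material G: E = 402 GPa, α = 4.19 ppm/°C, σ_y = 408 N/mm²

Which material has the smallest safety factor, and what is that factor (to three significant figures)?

Converting E to GPa, α to ×10⁻⁶/K, σ_y to MPa, then σ and n for each:
  material C: E = 306.8, α = 11.1, σ_y = 273.7 → σ = 653 MPa, n = 0.419
  material W: E = 404.0, α = 4.48, σ_y = 565.0 → σ = 346 MPa, n = 1.63
  material X: E = 373.0, α = 8.35, σ_y = 354.0 → σ = 595 MPa, n = 0.595
  material G: E = 402.0, α = 4.19, σ_y = 408.0 → σ = 322 MPa, n = 1.27
The minimum is material C at n = 0.419.

material C, n = 0.419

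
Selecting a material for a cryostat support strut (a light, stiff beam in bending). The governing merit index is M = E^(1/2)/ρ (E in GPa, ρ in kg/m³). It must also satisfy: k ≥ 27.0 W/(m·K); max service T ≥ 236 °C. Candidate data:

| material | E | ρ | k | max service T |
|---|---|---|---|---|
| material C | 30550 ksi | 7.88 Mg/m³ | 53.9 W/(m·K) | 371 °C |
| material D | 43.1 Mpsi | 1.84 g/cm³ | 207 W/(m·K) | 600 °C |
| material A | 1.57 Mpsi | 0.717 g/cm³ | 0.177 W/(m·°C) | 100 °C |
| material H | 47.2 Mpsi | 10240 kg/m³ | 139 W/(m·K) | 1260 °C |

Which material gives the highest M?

material D

Screen on constraints: k ≥ 27.0 W/(m·K); max service T ≥ 236 °C. Survivors: material C, material D, material H.
Putting every candidate on a common basis:
  material C: E = 210.6 GPa, ρ = 7880 kg/m³
  material D: E = 297.2 GPa, ρ = 1840 kg/m³
  material H: E = 325.4 GPa, ρ = 10240 kg/m³
  material D: M = 9.37×10⁻³
  material C: M = 1.84×10⁻³
  material H: M = 1.76×10⁻³
Material D has the largest M.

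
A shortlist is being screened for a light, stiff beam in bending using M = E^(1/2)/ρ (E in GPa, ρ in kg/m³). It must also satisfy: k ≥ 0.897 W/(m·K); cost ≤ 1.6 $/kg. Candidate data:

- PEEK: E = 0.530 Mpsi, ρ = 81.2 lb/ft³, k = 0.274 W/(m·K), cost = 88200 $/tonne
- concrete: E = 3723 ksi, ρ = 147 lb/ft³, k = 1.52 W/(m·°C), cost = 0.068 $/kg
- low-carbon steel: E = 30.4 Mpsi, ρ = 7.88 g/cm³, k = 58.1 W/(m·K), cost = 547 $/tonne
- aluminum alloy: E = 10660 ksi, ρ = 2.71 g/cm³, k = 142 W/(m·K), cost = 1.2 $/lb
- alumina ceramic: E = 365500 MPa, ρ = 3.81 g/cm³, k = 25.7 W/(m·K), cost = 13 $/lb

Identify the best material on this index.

concrete

Screen on constraints: k ≥ 0.897 W/(m·K); cost ≤ 1.6 $/kg. Survivors: concrete, low-carbon steel.
After converting to SI:
  concrete: E = 25.67 GPa, ρ = 2355 kg/m³
  low-carbon steel: E = 209.6 GPa, ρ = 7880 kg/m³
  concrete: M = 2.15×10⁻³
  low-carbon steel: M = 1.84×10⁻³
Concrete ranks first.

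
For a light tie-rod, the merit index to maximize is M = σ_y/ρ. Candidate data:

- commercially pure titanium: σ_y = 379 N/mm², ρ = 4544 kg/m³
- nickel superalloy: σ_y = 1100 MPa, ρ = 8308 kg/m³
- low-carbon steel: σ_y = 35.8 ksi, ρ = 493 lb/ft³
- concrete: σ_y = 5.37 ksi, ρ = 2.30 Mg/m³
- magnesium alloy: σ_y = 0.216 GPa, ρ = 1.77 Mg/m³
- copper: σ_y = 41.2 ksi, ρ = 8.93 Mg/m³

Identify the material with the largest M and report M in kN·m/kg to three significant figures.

Normalizing units and computing the index:
  commercially pure titanium: σ_y = 379.0 MPa, ρ = 4544 kg/m³
  nickel superalloy: σ_y = 1100 MPa, ρ = 8308 kg/m³
  low-carbon steel: σ_y = 246.8 MPa, ρ = 7897 kg/m³
  concrete: σ_y = 37.02 MPa, ρ = 2300 kg/m³
  magnesium alloy: σ_y = 216.0 MPa, ρ = 1770 kg/m³
  copper: σ_y = 284.1 MPa, ρ = 8930 kg/m³
  nickel superalloy: M = 132 kN·m/kg
  magnesium alloy: M = 122 kN·m/kg
  commercially pure titanium: M = 83.4 kN·m/kg
  copper: M = 31.8 kN·m/kg
  low-carbon steel: M = 31.3 kN·m/kg
  concrete: M = 16.1 kN·m/kg
Nickel superalloy has the largest M.

nickel superalloy, M = 132 kN·m/kg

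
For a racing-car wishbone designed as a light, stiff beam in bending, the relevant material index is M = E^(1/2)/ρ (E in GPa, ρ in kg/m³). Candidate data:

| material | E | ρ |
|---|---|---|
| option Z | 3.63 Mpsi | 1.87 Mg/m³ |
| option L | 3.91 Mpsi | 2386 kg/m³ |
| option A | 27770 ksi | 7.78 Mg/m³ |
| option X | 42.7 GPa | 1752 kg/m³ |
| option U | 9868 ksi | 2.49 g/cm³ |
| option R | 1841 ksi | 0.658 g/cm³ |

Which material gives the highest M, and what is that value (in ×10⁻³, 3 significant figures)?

After converting to SI:
  option Z: E = 25.03 GPa, ρ = 1870 kg/m³
  option L: E = 26.96 GPa, ρ = 2386 kg/m³
  option A: E = 191.5 GPa, ρ = 7780 kg/m³
  option X: E = 42.70 GPa, ρ = 1752 kg/m³
  option U: E = 68.04 GPa, ρ = 2490 kg/m³
  option R: E = 12.69 GPa, ρ = 658.0 kg/m³
  option R: M = 5.41×10⁻³
  option X: M = 3.73×10⁻³
  option U: M = 3.31×10⁻³
  option Z: M = 2.68×10⁻³
  option L: M = 2.18×10⁻³
  option A: M = 1.78×10⁻³
The maximum is for option R.

option R, M = 5.41×10⁻³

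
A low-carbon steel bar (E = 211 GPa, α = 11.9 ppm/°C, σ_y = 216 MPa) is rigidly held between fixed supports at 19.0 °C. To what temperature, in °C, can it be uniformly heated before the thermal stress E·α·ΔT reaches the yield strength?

E·α·ΔT = 216.0 MPa ⇒ ΔT = 216.0 / (211.0×10³ × 11.9×10⁻⁶) = 86.02 K.
T = 19.0 + 86.02 = 105.0 °C.

105 °C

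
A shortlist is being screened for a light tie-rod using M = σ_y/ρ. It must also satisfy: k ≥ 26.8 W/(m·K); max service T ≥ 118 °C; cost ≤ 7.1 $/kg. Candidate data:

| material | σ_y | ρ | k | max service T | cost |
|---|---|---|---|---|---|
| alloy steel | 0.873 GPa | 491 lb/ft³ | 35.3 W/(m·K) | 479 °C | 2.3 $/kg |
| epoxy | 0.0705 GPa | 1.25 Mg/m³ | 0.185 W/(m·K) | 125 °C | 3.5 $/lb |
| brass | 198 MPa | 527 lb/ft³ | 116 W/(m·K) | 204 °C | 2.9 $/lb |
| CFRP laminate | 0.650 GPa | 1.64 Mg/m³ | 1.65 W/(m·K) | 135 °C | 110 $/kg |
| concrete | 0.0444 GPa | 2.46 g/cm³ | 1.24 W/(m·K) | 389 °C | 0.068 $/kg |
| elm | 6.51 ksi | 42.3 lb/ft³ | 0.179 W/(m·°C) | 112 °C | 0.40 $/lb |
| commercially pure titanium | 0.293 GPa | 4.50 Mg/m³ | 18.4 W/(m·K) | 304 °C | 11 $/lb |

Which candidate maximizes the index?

alloy steel

Screen on constraints: k ≥ 26.8 W/(m·K); max service T ≥ 118 °C; cost ≤ 7.1 $/kg. Survivors: alloy steel, brass.
Convert each candidate to consistent units, then evaluate M:
  alloy steel: σ_y = 873.0 MPa, ρ = 7865 kg/m³
  brass: σ_y = 198.0 MPa, ρ = 8442 kg/m³
  alloy steel: M = 111 kN·m/kg
  brass: M = 23.5 kN·m/kg
Alloy steel ranks first.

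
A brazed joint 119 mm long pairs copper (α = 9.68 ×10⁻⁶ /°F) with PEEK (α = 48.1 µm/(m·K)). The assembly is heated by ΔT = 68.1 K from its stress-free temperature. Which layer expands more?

copper: α = 9.68×10⁻⁶/°F × 9/5 = 17.4×10⁻⁶/K.
α(copper) = 17.4×10⁻⁶/K vs α(PEEK) = 48.1×10⁻⁶/K.
Higher α expands more for the same ΔT: PEEK.

PEEK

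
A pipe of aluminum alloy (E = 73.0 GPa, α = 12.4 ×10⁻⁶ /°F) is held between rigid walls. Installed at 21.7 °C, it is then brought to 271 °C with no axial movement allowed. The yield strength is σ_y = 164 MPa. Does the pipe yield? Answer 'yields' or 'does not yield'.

yields

α = 12.4×10⁻⁶/°F × 9/5 = 22.3×10⁻⁶/K.
ΔT = 249.3 K. Constrained thermal stress σ = E·α·ΔT = 73.00×10³ MPa × 22.3×10⁻⁶ × 249.3 = 406 MPa (compressive).
Compare to σ_y = 164 MPa: σ ≥ σ_y, so it yields.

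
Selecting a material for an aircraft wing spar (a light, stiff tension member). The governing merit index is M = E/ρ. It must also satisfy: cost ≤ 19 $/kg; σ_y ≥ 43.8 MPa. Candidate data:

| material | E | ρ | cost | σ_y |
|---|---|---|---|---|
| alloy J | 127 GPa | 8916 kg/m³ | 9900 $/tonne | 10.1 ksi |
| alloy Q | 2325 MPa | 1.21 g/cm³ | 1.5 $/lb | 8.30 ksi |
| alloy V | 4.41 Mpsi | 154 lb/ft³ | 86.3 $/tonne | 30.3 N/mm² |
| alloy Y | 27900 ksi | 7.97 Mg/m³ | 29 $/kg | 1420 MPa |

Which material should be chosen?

alloy J

Screen on constraints: cost ≤ 19 $/kg; σ_y ≥ 43.8 MPa. Survivors: alloy J, alloy Q.
Putting every candidate on a common basis:
  alloy J: E = 127.0 GPa, ρ = 8916 kg/m³
  alloy Q: E = 2.325 GPa, ρ = 1210 kg/m³
  alloy J: M = 14.2 MN·m/kg
  alloy Q: M = 1.92 MN·m/kg
Highest index: alloy J.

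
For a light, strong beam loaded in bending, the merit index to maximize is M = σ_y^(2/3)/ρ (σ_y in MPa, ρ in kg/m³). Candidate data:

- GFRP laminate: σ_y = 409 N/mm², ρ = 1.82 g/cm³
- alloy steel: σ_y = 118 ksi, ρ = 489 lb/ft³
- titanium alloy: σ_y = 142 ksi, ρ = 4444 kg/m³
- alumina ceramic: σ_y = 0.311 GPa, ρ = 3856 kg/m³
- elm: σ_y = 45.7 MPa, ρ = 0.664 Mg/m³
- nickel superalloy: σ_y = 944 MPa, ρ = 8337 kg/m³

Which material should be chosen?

After converting to SI:
  GFRP laminate: σ_y = 409.0 MPa, ρ = 1820 kg/m³
  alloy steel: σ_y = 813.6 MPa, ρ = 7833 kg/m³
  titanium alloy: σ_y = 979.1 MPa, ρ = 4444 kg/m³
  alumina ceramic: σ_y = 311.0 MPa, ρ = 3856 kg/m³
  elm: σ_y = 45.70 MPa, ρ = 664.0 kg/m³
  nickel superalloy: σ_y = 944.0 MPa, ρ = 8337 kg/m³
  GFRP laminate: M = 30.3×10⁻³
  titanium alloy: M = 22.2×10⁻³
  elm: M = 19.3×10⁻³
  alumina ceramic: M = 11.9×10⁻³
  nickel superalloy: M = 11.5×10⁻³
  alloy steel: M = 11.1×10⁻³
The maximum is for GFRP laminate.

GFRP laminate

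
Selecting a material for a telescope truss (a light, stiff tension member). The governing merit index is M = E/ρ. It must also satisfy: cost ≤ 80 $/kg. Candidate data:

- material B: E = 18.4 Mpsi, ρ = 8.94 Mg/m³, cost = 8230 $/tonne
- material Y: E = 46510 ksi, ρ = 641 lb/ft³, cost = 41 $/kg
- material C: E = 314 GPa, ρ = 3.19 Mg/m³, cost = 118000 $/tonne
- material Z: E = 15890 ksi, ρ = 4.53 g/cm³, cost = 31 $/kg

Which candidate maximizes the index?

Screen on constraints: cost ≤ 80 $/kg. Survivors: material B, material Y, material Z.
In SI units:
  material B: E = 126.9 GPa, ρ = 8940 kg/m³
  material Y: E = 320.7 GPa, ρ = 10270 kg/m³
  material Z: E = 109.6 GPa, ρ = 4530 kg/m³
  material Y: M = 31.2 MN·m/kg
  material Z: M = 24.2 MN·m/kg
  material B: M = 14.2 MN·m/kg
Highest index: material Y.

material Y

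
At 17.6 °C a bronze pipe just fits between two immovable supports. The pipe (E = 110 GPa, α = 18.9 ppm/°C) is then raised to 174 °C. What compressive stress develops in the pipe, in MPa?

325 MPa

ΔT = 156.4 K. Constrained thermal stress σ = E·α·ΔT = 110.0×10³ MPa × 18.9×10⁻⁶ × 156.4 = 325 MPa (compressive).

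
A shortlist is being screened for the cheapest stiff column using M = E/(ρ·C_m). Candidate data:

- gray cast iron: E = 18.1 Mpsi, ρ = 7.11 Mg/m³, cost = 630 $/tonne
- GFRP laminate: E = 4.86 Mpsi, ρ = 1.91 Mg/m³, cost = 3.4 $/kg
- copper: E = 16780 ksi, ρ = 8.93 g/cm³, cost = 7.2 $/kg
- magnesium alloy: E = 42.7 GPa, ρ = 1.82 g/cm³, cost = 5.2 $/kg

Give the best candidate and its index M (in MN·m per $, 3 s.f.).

gray cast iron, M = 27.9 MN·m per $

Putting every candidate on a common basis:
  gray cast iron: E = 124.8 GPa, ρ = 7110 kg/m³, cost = 0.6300 $/kg
  GFRP laminate: E = 33.51 GPa, ρ = 1910 kg/m³, cost = 3.400 $/kg
  copper: E = 115.7 GPa, ρ = 8930 kg/m³, cost = 7.200 $/kg
  magnesium alloy: E = 42.70 GPa, ρ = 1820 kg/m³, cost = 5.200 $/kg
  gray cast iron: M = 27.9 MN·m per $
  GFRP laminate: M = 5.16 MN·m per $
  magnesium alloy: M = 4.51 MN·m per $
  copper: M = 1.80 MN·m per $
Gray cast iron has the largest M.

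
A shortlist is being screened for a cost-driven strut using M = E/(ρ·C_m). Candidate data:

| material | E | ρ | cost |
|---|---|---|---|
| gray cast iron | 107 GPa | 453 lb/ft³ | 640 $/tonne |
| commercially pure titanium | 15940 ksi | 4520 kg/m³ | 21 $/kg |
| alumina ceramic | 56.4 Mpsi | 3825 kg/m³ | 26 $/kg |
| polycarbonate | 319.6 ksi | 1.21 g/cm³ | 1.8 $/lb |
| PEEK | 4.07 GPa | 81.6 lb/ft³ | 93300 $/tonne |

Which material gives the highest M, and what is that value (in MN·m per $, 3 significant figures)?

gray cast iron, M = 23.0 MN·m per $

In SI units:
  gray cast iron: E = 107.0 GPa, ρ = 7256 kg/m³, cost = 0.6400 $/kg
  commercially pure titanium: E = 109.9 GPa, ρ = 4520 kg/m³, cost = 21.00 $/kg
  alumina ceramic: E = 388.9 GPa, ρ = 3825 kg/m³, cost = 26.00 $/kg
  polycarbonate: E = 2.204 GPa, ρ = 1210 kg/m³, cost = 3.968 $/kg
  PEEK: E = 4.070 GPa, ρ = 1307 kg/m³, cost = 93.30 $/kg
  gray cast iron: M = 23.0 MN·m per $
  alumina ceramic: M = 3.91 MN·m per $
  commercially pure titanium: M = 1.16 MN·m per $
  polycarbonate: M = 0.459 MN·m per $
  PEEK: M = 0.0334 MN·m per $
Gray cast iron ranks first.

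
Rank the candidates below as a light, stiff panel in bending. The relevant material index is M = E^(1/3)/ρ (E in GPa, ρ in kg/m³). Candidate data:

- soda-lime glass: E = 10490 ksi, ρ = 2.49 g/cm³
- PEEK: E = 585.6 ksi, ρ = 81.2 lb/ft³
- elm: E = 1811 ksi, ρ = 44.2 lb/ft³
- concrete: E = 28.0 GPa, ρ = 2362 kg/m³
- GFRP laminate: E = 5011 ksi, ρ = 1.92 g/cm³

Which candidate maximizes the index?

Convert each candidate to consistent units, then evaluate M:
  soda-lime glass: E = 72.33 GPa, ρ = 2490 kg/m³
  PEEK: E = 4.038 GPa, ρ = 1301 kg/m³
  elm: E = 12.49 GPa, ρ = 708.0 kg/m³
  concrete: E = 28.00 GPa, ρ = 2362 kg/m³
  GFRP laminate: E = 34.55 GPa, ρ = 1920 kg/m³
  elm: M = 3.28×10⁻³
  GFRP laminate: M = 1.70×10⁻³
  soda-lime glass: M = 1.67×10⁻³
  concrete: M = 1.29×10⁻³
  PEEK: M = 1.22×10⁻³
Elm has the largest M.

elm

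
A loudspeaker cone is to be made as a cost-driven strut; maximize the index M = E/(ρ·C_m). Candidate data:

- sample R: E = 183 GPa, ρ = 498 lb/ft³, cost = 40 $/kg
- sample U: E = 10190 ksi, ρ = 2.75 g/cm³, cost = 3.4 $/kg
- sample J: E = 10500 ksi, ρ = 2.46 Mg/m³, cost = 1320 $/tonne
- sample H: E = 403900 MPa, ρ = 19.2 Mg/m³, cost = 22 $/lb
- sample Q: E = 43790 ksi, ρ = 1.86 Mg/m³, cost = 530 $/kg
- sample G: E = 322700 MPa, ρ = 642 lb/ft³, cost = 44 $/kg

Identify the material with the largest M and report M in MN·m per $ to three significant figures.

After converting to SI:
  sample R: E = 183.0 GPa, ρ = 7977 kg/m³, cost = 40.00 $/kg
  sample U: E = 70.26 GPa, ρ = 2750 kg/m³, cost = 3.400 $/kg
  sample J: E = 72.39 GPa, ρ = 2460 kg/m³, cost = 1.320 $/kg
  sample H: E = 403.9 GPa, ρ = 19200 kg/m³, cost = 48.50 $/kg
  sample Q: E = 301.9 GPa, ρ = 1860 kg/m³, cost = 530.0 $/kg
  sample G: E = 322.7 GPa, ρ = 10280 kg/m³, cost = 44.00 $/kg
  sample J: M = 22.3 MN·m per $
  sample U: M = 7.51 MN·m per $
  sample G: M = 0.713 MN·m per $
  sample R: M = 0.574 MN·m per $
  sample H: M = 0.434 MN·m per $
  sample Q: M = 0.306 MN·m per $
The maximum is for sample J.

sample J, M = 22.3 MN·m per $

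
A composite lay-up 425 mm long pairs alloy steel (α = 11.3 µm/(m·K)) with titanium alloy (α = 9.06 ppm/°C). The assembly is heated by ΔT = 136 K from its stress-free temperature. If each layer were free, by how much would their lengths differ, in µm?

Δα = |11.3 − 9.06|×10⁻⁶/K = 2.24×10⁻⁶/K.
ΔL_mismatch = Δα·L·ΔT = 2.24×10⁻⁶ × 425.0 mm × 136.0 K = 129 µm.

129 µm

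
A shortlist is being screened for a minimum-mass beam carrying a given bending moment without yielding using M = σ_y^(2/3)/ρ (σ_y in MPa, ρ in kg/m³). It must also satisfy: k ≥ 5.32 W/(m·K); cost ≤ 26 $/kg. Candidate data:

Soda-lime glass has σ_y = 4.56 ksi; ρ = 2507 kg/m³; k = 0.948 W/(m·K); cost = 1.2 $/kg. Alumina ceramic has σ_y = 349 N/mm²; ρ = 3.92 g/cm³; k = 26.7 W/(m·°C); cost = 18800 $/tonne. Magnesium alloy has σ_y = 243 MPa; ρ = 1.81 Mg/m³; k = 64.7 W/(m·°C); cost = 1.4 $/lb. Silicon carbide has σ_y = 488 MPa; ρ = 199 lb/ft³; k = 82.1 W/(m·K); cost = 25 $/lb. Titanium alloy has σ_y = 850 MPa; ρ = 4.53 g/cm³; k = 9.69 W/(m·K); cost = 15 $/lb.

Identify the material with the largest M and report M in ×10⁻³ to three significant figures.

magnesium alloy, M = 21.5×10⁻³

Screen on constraints: k ≥ 5.32 W/(m·K); cost ≤ 26 $/kg. Survivors: alumina ceramic, magnesium alloy.
Normalizing units and computing the index:
  alumina ceramic: σ_y = 349.0 MPa, ρ = 3920 kg/m³
  magnesium alloy: σ_y = 243.0 MPa, ρ = 1810 kg/m³
  magnesium alloy: M = 21.5×10⁻³
  alumina ceramic: M = 12.6×10⁻³
Magnesium alloy has the largest M.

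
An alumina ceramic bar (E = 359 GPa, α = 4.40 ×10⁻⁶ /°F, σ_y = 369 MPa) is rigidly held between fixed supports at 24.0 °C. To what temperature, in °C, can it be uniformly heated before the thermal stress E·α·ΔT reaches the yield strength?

α = 4.40×10⁻⁶/°F × 9/5 = 7.92×10⁻⁶/K.
E·α·ΔT = 369.0 MPa ⇒ ΔT = 369.0 / (359.0×10³ × 7.92×10⁻⁶) = 129.8 K.
T = 24.0 + 129.8 = 153.8 °C.

154 °C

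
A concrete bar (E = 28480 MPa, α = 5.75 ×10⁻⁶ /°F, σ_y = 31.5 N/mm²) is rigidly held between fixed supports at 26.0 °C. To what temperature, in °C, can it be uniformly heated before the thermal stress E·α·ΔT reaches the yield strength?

133 °C

E = 28480 MPa = 28.48 GPa.
α = 5.75×10⁻⁶/°F × 9/5 = 10.3×10⁻⁶/K.
σ_y = 31.5 N/mm² = 31.50 MPa.
E·α·ΔT = 31.50 MPa ⇒ ΔT = 31.50 / (28.48×10³ × 10.3×10⁻⁶) = 106.9 K.
T = 26.0 + 106.9 = 132.9 °C.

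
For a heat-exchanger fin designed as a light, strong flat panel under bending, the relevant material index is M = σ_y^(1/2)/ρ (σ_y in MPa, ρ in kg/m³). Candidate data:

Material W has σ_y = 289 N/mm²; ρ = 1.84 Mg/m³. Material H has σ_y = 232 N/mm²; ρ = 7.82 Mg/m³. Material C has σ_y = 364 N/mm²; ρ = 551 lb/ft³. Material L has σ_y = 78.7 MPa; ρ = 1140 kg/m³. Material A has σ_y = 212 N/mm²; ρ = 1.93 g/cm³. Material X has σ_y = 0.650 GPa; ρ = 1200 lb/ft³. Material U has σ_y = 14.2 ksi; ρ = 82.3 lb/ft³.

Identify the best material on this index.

After converting to SI:
  material W: σ_y = 289.0 MPa, ρ = 1840 kg/m³
  material H: σ_y = 232.0 MPa, ρ = 7820 kg/m³
  material C: σ_y = 364.0 MPa, ρ = 8826 kg/m³
  material L: σ_y = 78.70 MPa, ρ = 1140 kg/m³
  material A: σ_y = 212.0 MPa, ρ = 1930 kg/m³
  material X: σ_y = 650.0 MPa, ρ = 19220 kg/m³
  material U: σ_y = 97.91 MPa, ρ = 1318 kg/m³
  material W: M = 9.24×10⁻³
  material L: M = 7.78×10⁻³
  material A: M = 7.54×10⁻³
  material U: M = 7.51×10⁻³
  material C: M = 2.16×10⁻³
  material H: M = 1.95×10⁻³
  material X: M = 1.33×10⁻³
Material W ranks first.

material W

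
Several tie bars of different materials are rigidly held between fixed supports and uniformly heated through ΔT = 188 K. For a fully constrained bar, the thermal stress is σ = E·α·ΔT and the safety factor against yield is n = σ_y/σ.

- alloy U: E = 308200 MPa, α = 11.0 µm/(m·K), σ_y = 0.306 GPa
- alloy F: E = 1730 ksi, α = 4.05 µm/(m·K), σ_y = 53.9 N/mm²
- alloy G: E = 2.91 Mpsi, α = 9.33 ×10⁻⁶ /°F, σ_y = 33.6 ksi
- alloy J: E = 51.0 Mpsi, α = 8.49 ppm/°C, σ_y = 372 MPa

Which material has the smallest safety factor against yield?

alloy U

Converting E to GPa, α to ×10⁻⁶/K, σ_y to MPa, then σ and n for each:
  alloy U: E = 308.2, α = 11.0, σ_y = 306.0 → σ = 637 MPa, n = 0.480
  alloy F: E = 11.93, α = 4.05, σ_y = 53.90 → σ = 9.08 MPa, n = 5.93
  alloy G: E = 20.06, α = 16.8, σ_y = 231.7 → σ = 63.3 MPa, n = 3.66
  alloy J: E = 351.6, α = 8.49, σ_y = 372.0 → σ = 561 MPa, n = 0.663
Alloy U has the lowest safety factor, n = 0.480.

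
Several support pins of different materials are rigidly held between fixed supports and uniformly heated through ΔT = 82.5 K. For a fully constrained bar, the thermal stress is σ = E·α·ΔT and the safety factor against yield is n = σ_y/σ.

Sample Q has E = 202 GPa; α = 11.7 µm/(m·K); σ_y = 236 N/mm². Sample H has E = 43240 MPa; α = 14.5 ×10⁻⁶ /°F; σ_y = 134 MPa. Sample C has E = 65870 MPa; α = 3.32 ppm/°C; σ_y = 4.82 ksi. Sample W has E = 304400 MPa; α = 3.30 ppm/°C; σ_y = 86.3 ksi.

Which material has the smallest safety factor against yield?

Per material, after unit conversion:
  sample Q: E = 202.0, α = 11.7, σ_y = 236.0 → σ = 195 MPa, n = 1.21
  sample H: E = 43.24, α = 26.1, σ_y = 134.0 → σ = 93.1 MPa, n = 1.44
  sample C: E = 65.87, α = 3.32, σ_y = 33.23 → σ = 18.0 MPa, n = 1.84
  sample W: E = 304.4, α = 3.30, σ_y = 595.0 → σ = 82.9 MPa, n = 7.18
Smallest n: sample Q with n = 1.21.

sample Q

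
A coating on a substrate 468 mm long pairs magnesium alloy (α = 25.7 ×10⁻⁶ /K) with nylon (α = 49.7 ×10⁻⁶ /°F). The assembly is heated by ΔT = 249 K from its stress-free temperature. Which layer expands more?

nylon: α = 49.7×10⁻⁶/°F × 9/5 = 89.5×10⁻⁶/K.
α(magnesium alloy) = 25.7×10⁻⁶/K vs α(nylon) = 89.5×10⁻⁶/K.
Higher α expands more for the same ΔT: nylon.

nylon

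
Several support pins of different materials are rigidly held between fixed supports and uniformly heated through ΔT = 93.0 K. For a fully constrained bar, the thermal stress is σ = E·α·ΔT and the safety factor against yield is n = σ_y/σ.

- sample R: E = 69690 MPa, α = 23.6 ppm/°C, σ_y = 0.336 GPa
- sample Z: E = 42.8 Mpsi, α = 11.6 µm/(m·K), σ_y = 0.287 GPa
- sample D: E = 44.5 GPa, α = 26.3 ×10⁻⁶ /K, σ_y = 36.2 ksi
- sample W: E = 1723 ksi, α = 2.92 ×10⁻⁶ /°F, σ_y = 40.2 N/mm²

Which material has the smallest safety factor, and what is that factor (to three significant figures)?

With everything in SI (GPa, ×10⁻⁶/K, MPa):
  sample R: E = 69.69, α = 23.6, σ_y = 336.0 → σ = 153 MPa, n = 2.20
  sample Z: E = 295.1, α = 11.6, σ_y = 287.0 → σ = 318 MPa, n = 0.902
  sample D: E = 44.50, α = 26.3, σ_y = 249.6 → σ = 109 MPa, n = 2.29
  sample W: E = 11.88, α = 5.26, σ_y = 40.20 → σ = 5.81 MPa, n = 6.92
Smallest n: sample Z with n = 0.902.

sample Z, n = 0.902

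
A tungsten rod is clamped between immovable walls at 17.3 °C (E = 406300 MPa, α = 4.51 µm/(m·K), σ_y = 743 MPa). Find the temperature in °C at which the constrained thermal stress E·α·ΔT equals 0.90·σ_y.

E = 406300 MPa = 406.3 GPa.
E·α·ΔT = 668.7 MPa ⇒ ΔT = 668.7 / (406.3×10³ × 4.51×10⁻⁶) = 364.9 K.
T = 17.3 + 364.9 = 382.2 °C.

382 °C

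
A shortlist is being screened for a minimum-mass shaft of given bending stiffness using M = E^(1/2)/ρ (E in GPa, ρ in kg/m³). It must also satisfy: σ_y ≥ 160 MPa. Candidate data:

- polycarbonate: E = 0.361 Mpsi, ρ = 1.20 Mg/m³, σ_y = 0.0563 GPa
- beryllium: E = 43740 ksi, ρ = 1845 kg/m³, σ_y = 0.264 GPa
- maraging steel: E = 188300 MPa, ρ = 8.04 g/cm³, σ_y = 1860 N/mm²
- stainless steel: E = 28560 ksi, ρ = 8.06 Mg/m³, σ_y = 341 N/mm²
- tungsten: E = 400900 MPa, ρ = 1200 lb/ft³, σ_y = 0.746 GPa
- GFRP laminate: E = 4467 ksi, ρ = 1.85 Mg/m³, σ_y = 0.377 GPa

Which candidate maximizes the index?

beryllium

Screen on constraints: σ_y ≥ 160 MPa. Survivors: beryllium, maraging steel, stainless steel, tungsten, GFRP laminate.
Normalizing units and computing the index:
  beryllium: E = 301.6 GPa, ρ = 1845 kg/m³
  maraging steel: E = 188.3 GPa, ρ = 8040 kg/m³
  stainless steel: E = 196.9 GPa, ρ = 8060 kg/m³
  tungsten: E = 400.9 GPa, ρ = 19220 kg/m³
  GFRP laminate: E = 30.80 GPa, ρ = 1850 kg/m³
  beryllium: M = 9.41×10⁻³
  GFRP laminate: M = 3.00×10⁻³
  stainless steel: M = 1.74×10⁻³
  maraging steel: M = 1.71×10⁻³
  tungsten: M = 1.04×10⁻³
The maximum is for beryllium.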